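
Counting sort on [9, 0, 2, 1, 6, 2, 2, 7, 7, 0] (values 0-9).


Input: [9, 0, 2, 1, 6, 2, 2, 7, 7, 0]
Counts: [2, 1, 3, 0, 0, 0, 1, 2, 0, 1]

Sorted: [0, 0, 1, 2, 2, 2, 6, 7, 7, 9]


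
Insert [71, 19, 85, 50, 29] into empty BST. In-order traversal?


Insert 71: root
Insert 19: L from 71
Insert 85: R from 71
Insert 50: L from 71 -> R from 19
Insert 29: L from 71 -> R from 19 -> L from 50

In-order: [19, 29, 50, 71, 85]


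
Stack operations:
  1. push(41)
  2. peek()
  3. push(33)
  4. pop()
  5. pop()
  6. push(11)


push(41) -> [41]
peek()->41
push(33) -> [41, 33]
pop()->33, [41]
pop()->41, []
push(11) -> [11]

Final stack: [11]


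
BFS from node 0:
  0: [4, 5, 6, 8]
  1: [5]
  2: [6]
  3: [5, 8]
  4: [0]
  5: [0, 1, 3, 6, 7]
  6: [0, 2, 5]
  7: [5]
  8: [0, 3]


Visit 0, enqueue [4, 5, 6, 8]
Visit 4, enqueue []
Visit 5, enqueue [1, 3, 7]
Visit 6, enqueue [2]
Visit 8, enqueue []
Visit 1, enqueue []
Visit 3, enqueue []
Visit 7, enqueue []
Visit 2, enqueue []

BFS order: [0, 4, 5, 6, 8, 1, 3, 7, 2]


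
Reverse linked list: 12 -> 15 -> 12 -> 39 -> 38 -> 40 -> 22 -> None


Step 1: curr=12, set curr.next=prev(None) | reversed so far: 12
Step 2: curr=15, set curr.next=prev(12) | reversed so far: 15 -> 12
Step 3: curr=12, set curr.next=prev(15) | reversed so far: 12 -> 15 -> 12
Step 4: curr=39, set curr.next=prev(12) | reversed so far: 39 -> 12 -> 15 -> 12
Step 5: curr=38, set curr.next=prev(39) | reversed so far: 38 -> 39 -> 12 -> 15 -> 12
Step 6: curr=40, set curr.next=prev(38) | reversed so far: 40 -> 38 -> 39 -> 12 -> 15 -> 12
Step 7: curr=22, set curr.next=prev(40) | reversed so far: 22 -> 40 -> 38 -> 39 -> 12 -> 15 -> 12

22 -> 40 -> 38 -> 39 -> 12 -> 15 -> 12 -> None


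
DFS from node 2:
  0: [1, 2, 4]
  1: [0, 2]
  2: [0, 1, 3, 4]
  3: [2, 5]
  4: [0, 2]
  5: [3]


Visit 2, push [4, 3, 1, 0]
Visit 0, push [4, 1]
Visit 1, push []
Visit 4, push []
Visit 3, push [5]
Visit 5, push []

DFS order: [2, 0, 1, 4, 3, 5]


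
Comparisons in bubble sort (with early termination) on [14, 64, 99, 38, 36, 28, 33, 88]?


Algorithm: bubble sort (with early termination)
Input: [14, 64, 99, 38, 36, 28, 33, 88]
Sorted: [14, 28, 33, 36, 38, 64, 88, 99]

25


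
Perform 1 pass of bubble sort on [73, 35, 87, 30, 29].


Initial: [73, 35, 87, 30, 29]
Pass 1: [35, 73, 30, 29, 87] (3 swaps)

After 1 pass: [35, 73, 30, 29, 87]


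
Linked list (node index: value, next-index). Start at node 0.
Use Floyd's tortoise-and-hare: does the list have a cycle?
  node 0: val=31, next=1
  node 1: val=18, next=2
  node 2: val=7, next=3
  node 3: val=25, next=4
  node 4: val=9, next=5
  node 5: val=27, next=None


Floyd's tortoise (slow, +1) and hare (fast, +2):
  init: slow=0, fast=0
  step 1: slow=1, fast=2
  step 2: slow=2, fast=4
  step 3: fast 4->5->None, no cycle

Cycle: no


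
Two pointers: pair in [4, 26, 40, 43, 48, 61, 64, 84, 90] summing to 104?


lo=0(4)+hi=8(90)=94
lo=1(26)+hi=8(90)=116
lo=1(26)+hi=7(84)=110
lo=1(26)+hi=6(64)=90
lo=2(40)+hi=6(64)=104

Yes: 40+64=104


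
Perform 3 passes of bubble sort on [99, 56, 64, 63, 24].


Initial: [99, 56, 64, 63, 24]
Pass 1: [56, 64, 63, 24, 99] (4 swaps)
Pass 2: [56, 63, 24, 64, 99] (2 swaps)
Pass 3: [56, 24, 63, 64, 99] (1 swaps)

After 3 passes: [56, 24, 63, 64, 99]


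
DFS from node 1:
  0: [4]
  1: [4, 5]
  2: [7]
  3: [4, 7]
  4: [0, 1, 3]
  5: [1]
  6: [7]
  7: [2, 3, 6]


Visit 1, push [5, 4]
Visit 4, push [3, 0]
Visit 0, push []
Visit 3, push [7]
Visit 7, push [6, 2]
Visit 2, push []
Visit 6, push []
Visit 5, push []

DFS order: [1, 4, 0, 3, 7, 2, 6, 5]


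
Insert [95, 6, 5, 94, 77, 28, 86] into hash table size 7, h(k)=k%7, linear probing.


Insert 95: h=4 -> slot 4
Insert 6: h=6 -> slot 6
Insert 5: h=5 -> slot 5
Insert 94: h=3 -> slot 3
Insert 77: h=0 -> slot 0
Insert 28: h=0, 1 probes -> slot 1
Insert 86: h=2 -> slot 2

Table: [77, 28, 86, 94, 95, 5, 6]


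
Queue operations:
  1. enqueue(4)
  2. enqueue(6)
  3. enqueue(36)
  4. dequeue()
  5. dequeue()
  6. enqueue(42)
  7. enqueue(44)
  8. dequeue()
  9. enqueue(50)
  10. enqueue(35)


enqueue(4) -> [4]
enqueue(6) -> [4, 6]
enqueue(36) -> [4, 6, 36]
dequeue()->4, [6, 36]
dequeue()->6, [36]
enqueue(42) -> [36, 42]
enqueue(44) -> [36, 42, 44]
dequeue()->36, [42, 44]
enqueue(50) -> [42, 44, 50]
enqueue(35) -> [42, 44, 50, 35]

Final queue: [42, 44, 50, 35]


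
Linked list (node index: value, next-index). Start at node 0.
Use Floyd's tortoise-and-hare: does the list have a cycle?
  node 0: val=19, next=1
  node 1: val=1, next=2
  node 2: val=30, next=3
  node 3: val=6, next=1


Floyd's tortoise (slow, +1) and hare (fast, +2):
  init: slow=0, fast=0
  step 1: slow=1, fast=2
  step 2: slow=2, fast=1
  step 3: slow=3, fast=3
  slow == fast at node 3: cycle detected

Cycle: yes


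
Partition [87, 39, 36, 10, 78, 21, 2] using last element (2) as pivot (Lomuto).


Pivot: 2
Place pivot at 0: [2, 39, 36, 10, 78, 21, 87]

Partitioned: [2, 39, 36, 10, 78, 21, 87]


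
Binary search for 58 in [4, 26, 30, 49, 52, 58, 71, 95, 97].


Step 1: lo=0, hi=8, mid=4, val=52
Step 2: lo=5, hi=8, mid=6, val=71
Step 3: lo=5, hi=5, mid=5, val=58

Found at index 5


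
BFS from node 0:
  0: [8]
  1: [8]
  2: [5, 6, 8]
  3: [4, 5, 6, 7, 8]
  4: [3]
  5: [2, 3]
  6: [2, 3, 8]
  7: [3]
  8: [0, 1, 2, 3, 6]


Visit 0, enqueue [8]
Visit 8, enqueue [1, 2, 3, 6]
Visit 1, enqueue []
Visit 2, enqueue [5]
Visit 3, enqueue [4, 7]
Visit 6, enqueue []
Visit 5, enqueue []
Visit 4, enqueue []
Visit 7, enqueue []

BFS order: [0, 8, 1, 2, 3, 6, 5, 4, 7]


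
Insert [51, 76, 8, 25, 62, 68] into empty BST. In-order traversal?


Insert 51: root
Insert 76: R from 51
Insert 8: L from 51
Insert 25: L from 51 -> R from 8
Insert 62: R from 51 -> L from 76
Insert 68: R from 51 -> L from 76 -> R from 62

In-order: [8, 25, 51, 62, 68, 76]


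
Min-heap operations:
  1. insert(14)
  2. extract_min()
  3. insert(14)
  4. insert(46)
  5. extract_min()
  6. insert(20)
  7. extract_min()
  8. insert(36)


insert(14) -> [14]
extract_min()->14, []
insert(14) -> [14]
insert(46) -> [14, 46]
extract_min()->14, [46]
insert(20) -> [20, 46]
extract_min()->20, [46]
insert(36) -> [36, 46]

Final heap: [36, 46]


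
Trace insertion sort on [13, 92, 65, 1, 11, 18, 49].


Initial: [13, 92, 65, 1, 11, 18, 49]
Insert 92: [13, 92, 65, 1, 11, 18, 49]
Insert 65: [13, 65, 92, 1, 11, 18, 49]
Insert 1: [1, 13, 65, 92, 11, 18, 49]
Insert 11: [1, 11, 13, 65, 92, 18, 49]
Insert 18: [1, 11, 13, 18, 65, 92, 49]
Insert 49: [1, 11, 13, 18, 49, 65, 92]

Sorted: [1, 11, 13, 18, 49, 65, 92]


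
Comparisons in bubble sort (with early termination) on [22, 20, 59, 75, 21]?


Algorithm: bubble sort (with early termination)
Input: [22, 20, 59, 75, 21]
Sorted: [20, 21, 22, 59, 75]

10


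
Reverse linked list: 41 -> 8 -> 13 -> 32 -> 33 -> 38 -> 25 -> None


Step 1: curr=41, set curr.next=prev(None) | reversed so far: 41
Step 2: curr=8, set curr.next=prev(41) | reversed so far: 8 -> 41
Step 3: curr=13, set curr.next=prev(8) | reversed so far: 13 -> 8 -> 41
Step 4: curr=32, set curr.next=prev(13) | reversed so far: 32 -> 13 -> 8 -> 41
Step 5: curr=33, set curr.next=prev(32) | reversed so far: 33 -> 32 -> 13 -> 8 -> 41
Step 6: curr=38, set curr.next=prev(33) | reversed so far: 38 -> 33 -> 32 -> 13 -> 8 -> 41
Step 7: curr=25, set curr.next=prev(38) | reversed so far: 25 -> 38 -> 33 -> 32 -> 13 -> 8 -> 41

25 -> 38 -> 33 -> 32 -> 13 -> 8 -> 41 -> None


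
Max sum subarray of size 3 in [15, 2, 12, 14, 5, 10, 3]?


[0:3]: 29
[1:4]: 28
[2:5]: 31
[3:6]: 29
[4:7]: 18

Max: 31 at [2:5]


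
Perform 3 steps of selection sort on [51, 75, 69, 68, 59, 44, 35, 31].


Initial: [51, 75, 69, 68, 59, 44, 35, 31]
Step 1: min=31 at 7
  Swap: [31, 75, 69, 68, 59, 44, 35, 51]
Step 2: min=35 at 6
  Swap: [31, 35, 69, 68, 59, 44, 75, 51]
Step 3: min=44 at 5
  Swap: [31, 35, 44, 68, 59, 69, 75, 51]

After 3 steps: [31, 35, 44, 68, 59, 69, 75, 51]


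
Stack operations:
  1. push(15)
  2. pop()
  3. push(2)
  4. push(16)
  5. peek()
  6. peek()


push(15) -> [15]
pop()->15, []
push(2) -> [2]
push(16) -> [2, 16]
peek()->16
peek()->16

Final stack: [2, 16]


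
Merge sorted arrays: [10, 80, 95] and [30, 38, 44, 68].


Take 10 from A
Take 30 from B
Take 38 from B
Take 44 from B
Take 68 from B

Merged: [10, 30, 38, 44, 68, 80, 95]


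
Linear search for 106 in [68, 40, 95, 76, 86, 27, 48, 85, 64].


i=0: 68!=106
i=1: 40!=106
i=2: 95!=106
i=3: 76!=106
i=4: 86!=106
i=5: 27!=106
i=6: 48!=106
i=7: 85!=106
i=8: 64!=106

Not found, 9 comps


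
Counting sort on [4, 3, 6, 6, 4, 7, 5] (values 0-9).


Input: [4, 3, 6, 6, 4, 7, 5]
Counts: [0, 0, 0, 1, 2, 1, 2, 1, 0, 0]

Sorted: [3, 4, 4, 5, 6, 6, 7]


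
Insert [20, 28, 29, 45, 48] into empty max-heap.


Insert 20: [20]
Insert 28: [28, 20]
Insert 29: [29, 20, 28]
Insert 45: [45, 29, 28, 20]
Insert 48: [48, 45, 28, 20, 29]

Final heap: [48, 45, 28, 20, 29]


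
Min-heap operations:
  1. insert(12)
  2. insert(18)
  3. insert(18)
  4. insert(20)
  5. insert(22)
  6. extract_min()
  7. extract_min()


insert(12) -> [12]
insert(18) -> [12, 18]
insert(18) -> [12, 18, 18]
insert(20) -> [12, 18, 18, 20]
insert(22) -> [12, 18, 18, 20, 22]
extract_min()->12, [18, 18, 22, 20]
extract_min()->18, [18, 20, 22]

Final heap: [18, 20, 22]


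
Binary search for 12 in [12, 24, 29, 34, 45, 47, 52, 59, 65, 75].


Step 1: lo=0, hi=9, mid=4, val=45
Step 2: lo=0, hi=3, mid=1, val=24
Step 3: lo=0, hi=0, mid=0, val=12

Found at index 0


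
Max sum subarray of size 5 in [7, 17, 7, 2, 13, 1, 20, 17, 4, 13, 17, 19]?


[0:5]: 46
[1:6]: 40
[2:7]: 43
[3:8]: 53
[4:9]: 55
[5:10]: 55
[6:11]: 71
[7:12]: 70

Max: 71 at [6:11]


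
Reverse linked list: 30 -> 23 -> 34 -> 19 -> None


Step 1: curr=30, set curr.next=prev(None) | reversed so far: 30
Step 2: curr=23, set curr.next=prev(30) | reversed so far: 23 -> 30
Step 3: curr=34, set curr.next=prev(23) | reversed so far: 34 -> 23 -> 30
Step 4: curr=19, set curr.next=prev(34) | reversed so far: 19 -> 34 -> 23 -> 30

19 -> 34 -> 23 -> 30 -> None


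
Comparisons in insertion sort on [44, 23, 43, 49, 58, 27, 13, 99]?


Algorithm: insertion sort
Input: [44, 23, 43, 49, 58, 27, 13, 99]
Sorted: [13, 23, 27, 43, 44, 49, 58, 99]

17


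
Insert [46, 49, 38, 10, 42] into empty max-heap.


Insert 46: [46]
Insert 49: [49, 46]
Insert 38: [49, 46, 38]
Insert 10: [49, 46, 38, 10]
Insert 42: [49, 46, 38, 10, 42]

Final heap: [49, 46, 38, 10, 42]


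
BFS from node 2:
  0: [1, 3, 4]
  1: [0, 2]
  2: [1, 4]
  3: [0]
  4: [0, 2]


Visit 2, enqueue [1, 4]
Visit 1, enqueue [0]
Visit 4, enqueue []
Visit 0, enqueue [3]
Visit 3, enqueue []

BFS order: [2, 1, 4, 0, 3]


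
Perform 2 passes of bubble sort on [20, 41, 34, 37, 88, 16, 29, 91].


Initial: [20, 41, 34, 37, 88, 16, 29, 91]
Pass 1: [20, 34, 37, 41, 16, 29, 88, 91] (4 swaps)
Pass 2: [20, 34, 37, 16, 29, 41, 88, 91] (2 swaps)

After 2 passes: [20, 34, 37, 16, 29, 41, 88, 91]


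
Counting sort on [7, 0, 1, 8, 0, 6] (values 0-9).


Input: [7, 0, 1, 8, 0, 6]
Counts: [2, 1, 0, 0, 0, 0, 1, 1, 1, 0]

Sorted: [0, 0, 1, 6, 7, 8]


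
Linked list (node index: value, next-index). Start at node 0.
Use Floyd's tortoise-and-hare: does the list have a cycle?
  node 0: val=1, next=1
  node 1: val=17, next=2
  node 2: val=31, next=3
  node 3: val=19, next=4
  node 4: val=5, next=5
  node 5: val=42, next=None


Floyd's tortoise (slow, +1) and hare (fast, +2):
  init: slow=0, fast=0
  step 1: slow=1, fast=2
  step 2: slow=2, fast=4
  step 3: fast 4->5->None, no cycle

Cycle: no


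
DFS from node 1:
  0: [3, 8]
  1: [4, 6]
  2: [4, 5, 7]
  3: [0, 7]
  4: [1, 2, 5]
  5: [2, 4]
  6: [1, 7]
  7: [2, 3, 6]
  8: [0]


Visit 1, push [6, 4]
Visit 4, push [5, 2]
Visit 2, push [7, 5]
Visit 5, push []
Visit 7, push [6, 3]
Visit 3, push [0]
Visit 0, push [8]
Visit 8, push []
Visit 6, push []

DFS order: [1, 4, 2, 5, 7, 3, 0, 8, 6]


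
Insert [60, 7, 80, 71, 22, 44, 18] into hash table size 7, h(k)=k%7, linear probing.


Insert 60: h=4 -> slot 4
Insert 7: h=0 -> slot 0
Insert 80: h=3 -> slot 3
Insert 71: h=1 -> slot 1
Insert 22: h=1, 1 probes -> slot 2
Insert 44: h=2, 3 probes -> slot 5
Insert 18: h=4, 2 probes -> slot 6

Table: [7, 71, 22, 80, 60, 44, 18]


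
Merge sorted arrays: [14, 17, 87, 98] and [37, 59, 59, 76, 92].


Take 14 from A
Take 17 from A
Take 37 from B
Take 59 from B
Take 59 from B
Take 76 from B
Take 87 from A
Take 92 from B

Merged: [14, 17, 37, 59, 59, 76, 87, 92, 98]


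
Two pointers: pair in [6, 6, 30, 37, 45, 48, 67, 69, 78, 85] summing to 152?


lo=0(6)+hi=9(85)=91
lo=1(6)+hi=9(85)=91
lo=2(30)+hi=9(85)=115
lo=3(37)+hi=9(85)=122
lo=4(45)+hi=9(85)=130
lo=5(48)+hi=9(85)=133
lo=6(67)+hi=9(85)=152

Yes: 67+85=152


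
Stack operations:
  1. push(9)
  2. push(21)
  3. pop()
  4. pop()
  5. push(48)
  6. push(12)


push(9) -> [9]
push(21) -> [9, 21]
pop()->21, [9]
pop()->9, []
push(48) -> [48]
push(12) -> [48, 12]

Final stack: [48, 12]


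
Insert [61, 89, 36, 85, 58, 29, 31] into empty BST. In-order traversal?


Insert 61: root
Insert 89: R from 61
Insert 36: L from 61
Insert 85: R from 61 -> L from 89
Insert 58: L from 61 -> R from 36
Insert 29: L from 61 -> L from 36
Insert 31: L from 61 -> L from 36 -> R from 29

In-order: [29, 31, 36, 58, 61, 85, 89]


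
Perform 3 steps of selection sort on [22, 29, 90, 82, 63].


Initial: [22, 29, 90, 82, 63]
Step 1: min=22 at 0
  Swap: [22, 29, 90, 82, 63]
Step 2: min=29 at 1
  Swap: [22, 29, 90, 82, 63]
Step 3: min=63 at 4
  Swap: [22, 29, 63, 82, 90]

After 3 steps: [22, 29, 63, 82, 90]


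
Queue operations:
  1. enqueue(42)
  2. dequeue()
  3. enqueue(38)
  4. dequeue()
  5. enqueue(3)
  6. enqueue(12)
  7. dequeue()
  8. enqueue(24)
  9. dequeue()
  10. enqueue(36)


enqueue(42) -> [42]
dequeue()->42, []
enqueue(38) -> [38]
dequeue()->38, []
enqueue(3) -> [3]
enqueue(12) -> [3, 12]
dequeue()->3, [12]
enqueue(24) -> [12, 24]
dequeue()->12, [24]
enqueue(36) -> [24, 36]

Final queue: [24, 36]


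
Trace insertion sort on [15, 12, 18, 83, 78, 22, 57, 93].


Initial: [15, 12, 18, 83, 78, 22, 57, 93]
Insert 12: [12, 15, 18, 83, 78, 22, 57, 93]
Insert 18: [12, 15, 18, 83, 78, 22, 57, 93]
Insert 83: [12, 15, 18, 83, 78, 22, 57, 93]
Insert 78: [12, 15, 18, 78, 83, 22, 57, 93]
Insert 22: [12, 15, 18, 22, 78, 83, 57, 93]
Insert 57: [12, 15, 18, 22, 57, 78, 83, 93]
Insert 93: [12, 15, 18, 22, 57, 78, 83, 93]

Sorted: [12, 15, 18, 22, 57, 78, 83, 93]


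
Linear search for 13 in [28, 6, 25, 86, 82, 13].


i=0: 28!=13
i=1: 6!=13
i=2: 25!=13
i=3: 86!=13
i=4: 82!=13
i=5: 13==13 found!

Found at 5, 6 comps


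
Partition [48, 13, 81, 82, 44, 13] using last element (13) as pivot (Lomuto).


Pivot: 13
  13 <= 13: swap -> [13, 48, 81, 82, 44, 13]
Place pivot at 1: [13, 13, 81, 82, 44, 48]

Partitioned: [13, 13, 81, 82, 44, 48]


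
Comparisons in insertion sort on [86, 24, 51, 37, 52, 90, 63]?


Algorithm: insertion sort
Input: [86, 24, 51, 37, 52, 90, 63]
Sorted: [24, 37, 51, 52, 63, 86, 90]

12


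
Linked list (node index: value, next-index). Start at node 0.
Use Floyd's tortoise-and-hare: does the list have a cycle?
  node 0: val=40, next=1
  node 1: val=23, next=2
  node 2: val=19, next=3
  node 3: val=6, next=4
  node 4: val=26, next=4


Floyd's tortoise (slow, +1) and hare (fast, +2):
  init: slow=0, fast=0
  step 1: slow=1, fast=2
  step 2: slow=2, fast=4
  step 3: slow=3, fast=4
  step 4: slow=4, fast=4
  slow == fast at node 4: cycle detected

Cycle: yes


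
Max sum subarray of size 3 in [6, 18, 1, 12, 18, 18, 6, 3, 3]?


[0:3]: 25
[1:4]: 31
[2:5]: 31
[3:6]: 48
[4:7]: 42
[5:8]: 27
[6:9]: 12

Max: 48 at [3:6]


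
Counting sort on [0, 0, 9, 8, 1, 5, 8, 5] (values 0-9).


Input: [0, 0, 9, 8, 1, 5, 8, 5]
Counts: [2, 1, 0, 0, 0, 2, 0, 0, 2, 1]

Sorted: [0, 0, 1, 5, 5, 8, 8, 9]


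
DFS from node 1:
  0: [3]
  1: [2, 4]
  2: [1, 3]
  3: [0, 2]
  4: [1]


Visit 1, push [4, 2]
Visit 2, push [3]
Visit 3, push [0]
Visit 0, push []
Visit 4, push []

DFS order: [1, 2, 3, 0, 4]


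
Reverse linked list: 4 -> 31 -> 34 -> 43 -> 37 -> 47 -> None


Step 1: curr=4, set curr.next=prev(None) | reversed so far: 4
Step 2: curr=31, set curr.next=prev(4) | reversed so far: 31 -> 4
Step 3: curr=34, set curr.next=prev(31) | reversed so far: 34 -> 31 -> 4
Step 4: curr=43, set curr.next=prev(34) | reversed so far: 43 -> 34 -> 31 -> 4
Step 5: curr=37, set curr.next=prev(43) | reversed so far: 37 -> 43 -> 34 -> 31 -> 4
Step 6: curr=47, set curr.next=prev(37) | reversed so far: 47 -> 37 -> 43 -> 34 -> 31 -> 4

47 -> 37 -> 43 -> 34 -> 31 -> 4 -> None


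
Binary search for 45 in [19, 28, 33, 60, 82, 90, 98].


Step 1: lo=0, hi=6, mid=3, val=60
Step 2: lo=0, hi=2, mid=1, val=28
Step 3: lo=2, hi=2, mid=2, val=33

Not found


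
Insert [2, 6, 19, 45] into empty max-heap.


Insert 2: [2]
Insert 6: [6, 2]
Insert 19: [19, 2, 6]
Insert 45: [45, 19, 6, 2]

Final heap: [45, 19, 6, 2]


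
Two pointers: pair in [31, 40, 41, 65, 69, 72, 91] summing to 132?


lo=0(31)+hi=6(91)=122
lo=1(40)+hi=6(91)=131
lo=2(41)+hi=6(91)=132

Yes: 41+91=132


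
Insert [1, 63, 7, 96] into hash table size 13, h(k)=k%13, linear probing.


Insert 1: h=1 -> slot 1
Insert 63: h=11 -> slot 11
Insert 7: h=7 -> slot 7
Insert 96: h=5 -> slot 5

Table: [None, 1, None, None, None, 96, None, 7, None, None, None, 63, None]


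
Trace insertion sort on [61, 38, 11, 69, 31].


Initial: [61, 38, 11, 69, 31]
Insert 38: [38, 61, 11, 69, 31]
Insert 11: [11, 38, 61, 69, 31]
Insert 69: [11, 38, 61, 69, 31]
Insert 31: [11, 31, 38, 61, 69]

Sorted: [11, 31, 38, 61, 69]


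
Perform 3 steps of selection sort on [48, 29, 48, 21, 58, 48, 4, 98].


Initial: [48, 29, 48, 21, 58, 48, 4, 98]
Step 1: min=4 at 6
  Swap: [4, 29, 48, 21, 58, 48, 48, 98]
Step 2: min=21 at 3
  Swap: [4, 21, 48, 29, 58, 48, 48, 98]
Step 3: min=29 at 3
  Swap: [4, 21, 29, 48, 58, 48, 48, 98]

After 3 steps: [4, 21, 29, 48, 58, 48, 48, 98]


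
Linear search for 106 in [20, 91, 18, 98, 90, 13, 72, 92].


i=0: 20!=106
i=1: 91!=106
i=2: 18!=106
i=3: 98!=106
i=4: 90!=106
i=5: 13!=106
i=6: 72!=106
i=7: 92!=106

Not found, 8 comps


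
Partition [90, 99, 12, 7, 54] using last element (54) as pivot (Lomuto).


Pivot: 54
  12 <= 54: swap -> [12, 99, 90, 7, 54]
  7 <= 54: swap -> [12, 7, 90, 99, 54]
Place pivot at 2: [12, 7, 54, 99, 90]

Partitioned: [12, 7, 54, 99, 90]


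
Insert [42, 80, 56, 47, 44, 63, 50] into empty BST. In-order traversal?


Insert 42: root
Insert 80: R from 42
Insert 56: R from 42 -> L from 80
Insert 47: R from 42 -> L from 80 -> L from 56
Insert 44: R from 42 -> L from 80 -> L from 56 -> L from 47
Insert 63: R from 42 -> L from 80 -> R from 56
Insert 50: R from 42 -> L from 80 -> L from 56 -> R from 47

In-order: [42, 44, 47, 50, 56, 63, 80]


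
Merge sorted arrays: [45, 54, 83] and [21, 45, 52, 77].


Take 21 from B
Take 45 from A
Take 45 from B
Take 52 from B
Take 54 from A
Take 77 from B

Merged: [21, 45, 45, 52, 54, 77, 83]


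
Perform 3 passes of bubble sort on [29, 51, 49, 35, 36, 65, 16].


Initial: [29, 51, 49, 35, 36, 65, 16]
Pass 1: [29, 49, 35, 36, 51, 16, 65] (4 swaps)
Pass 2: [29, 35, 36, 49, 16, 51, 65] (3 swaps)
Pass 3: [29, 35, 36, 16, 49, 51, 65] (1 swaps)

After 3 passes: [29, 35, 36, 16, 49, 51, 65]


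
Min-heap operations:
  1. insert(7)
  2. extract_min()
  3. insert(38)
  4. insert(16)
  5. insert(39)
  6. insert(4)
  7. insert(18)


insert(7) -> [7]
extract_min()->7, []
insert(38) -> [38]
insert(16) -> [16, 38]
insert(39) -> [16, 38, 39]
insert(4) -> [4, 16, 39, 38]
insert(18) -> [4, 16, 39, 38, 18]

Final heap: [4, 16, 39, 38, 18]


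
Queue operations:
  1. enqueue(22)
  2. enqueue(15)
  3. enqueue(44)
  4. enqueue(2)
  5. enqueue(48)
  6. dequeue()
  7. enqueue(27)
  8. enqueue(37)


enqueue(22) -> [22]
enqueue(15) -> [22, 15]
enqueue(44) -> [22, 15, 44]
enqueue(2) -> [22, 15, 44, 2]
enqueue(48) -> [22, 15, 44, 2, 48]
dequeue()->22, [15, 44, 2, 48]
enqueue(27) -> [15, 44, 2, 48, 27]
enqueue(37) -> [15, 44, 2, 48, 27, 37]

Final queue: [15, 44, 2, 48, 27, 37]


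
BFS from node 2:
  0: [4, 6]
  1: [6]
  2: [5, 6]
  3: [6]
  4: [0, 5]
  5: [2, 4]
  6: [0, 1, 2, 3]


Visit 2, enqueue [5, 6]
Visit 5, enqueue [4]
Visit 6, enqueue [0, 1, 3]
Visit 4, enqueue []
Visit 0, enqueue []
Visit 1, enqueue []
Visit 3, enqueue []

BFS order: [2, 5, 6, 4, 0, 1, 3]


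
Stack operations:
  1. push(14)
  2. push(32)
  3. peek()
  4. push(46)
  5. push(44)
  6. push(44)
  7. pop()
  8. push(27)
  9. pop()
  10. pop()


push(14) -> [14]
push(32) -> [14, 32]
peek()->32
push(46) -> [14, 32, 46]
push(44) -> [14, 32, 46, 44]
push(44) -> [14, 32, 46, 44, 44]
pop()->44, [14, 32, 46, 44]
push(27) -> [14, 32, 46, 44, 27]
pop()->27, [14, 32, 46, 44]
pop()->44, [14, 32, 46]

Final stack: [14, 32, 46]


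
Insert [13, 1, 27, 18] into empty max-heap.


Insert 13: [13]
Insert 1: [13, 1]
Insert 27: [27, 1, 13]
Insert 18: [27, 18, 13, 1]

Final heap: [27, 18, 13, 1]


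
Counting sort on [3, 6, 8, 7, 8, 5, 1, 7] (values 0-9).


Input: [3, 6, 8, 7, 8, 5, 1, 7]
Counts: [0, 1, 0, 1, 0, 1, 1, 2, 2, 0]

Sorted: [1, 3, 5, 6, 7, 7, 8, 8]


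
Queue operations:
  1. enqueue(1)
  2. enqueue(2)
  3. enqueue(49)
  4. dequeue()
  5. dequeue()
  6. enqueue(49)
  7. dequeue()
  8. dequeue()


enqueue(1) -> [1]
enqueue(2) -> [1, 2]
enqueue(49) -> [1, 2, 49]
dequeue()->1, [2, 49]
dequeue()->2, [49]
enqueue(49) -> [49, 49]
dequeue()->49, [49]
dequeue()->49, []

Final queue: []


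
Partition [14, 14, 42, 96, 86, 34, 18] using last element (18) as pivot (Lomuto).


Pivot: 18
  14 <= 18: advance i (no swap)
  14 <= 18: advance i (no swap)
Place pivot at 2: [14, 14, 18, 96, 86, 34, 42]

Partitioned: [14, 14, 18, 96, 86, 34, 42]


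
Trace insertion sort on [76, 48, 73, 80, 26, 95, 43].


Initial: [76, 48, 73, 80, 26, 95, 43]
Insert 48: [48, 76, 73, 80, 26, 95, 43]
Insert 73: [48, 73, 76, 80, 26, 95, 43]
Insert 80: [48, 73, 76, 80, 26, 95, 43]
Insert 26: [26, 48, 73, 76, 80, 95, 43]
Insert 95: [26, 48, 73, 76, 80, 95, 43]
Insert 43: [26, 43, 48, 73, 76, 80, 95]

Sorted: [26, 43, 48, 73, 76, 80, 95]


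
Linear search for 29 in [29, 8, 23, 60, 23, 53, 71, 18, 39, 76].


i=0: 29==29 found!

Found at 0, 1 comps


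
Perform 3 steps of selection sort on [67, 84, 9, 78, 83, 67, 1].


Initial: [67, 84, 9, 78, 83, 67, 1]
Step 1: min=1 at 6
  Swap: [1, 84, 9, 78, 83, 67, 67]
Step 2: min=9 at 2
  Swap: [1, 9, 84, 78, 83, 67, 67]
Step 3: min=67 at 5
  Swap: [1, 9, 67, 78, 83, 84, 67]

After 3 steps: [1, 9, 67, 78, 83, 84, 67]


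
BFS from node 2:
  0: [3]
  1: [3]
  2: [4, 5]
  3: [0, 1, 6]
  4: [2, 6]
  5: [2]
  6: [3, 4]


Visit 2, enqueue [4, 5]
Visit 4, enqueue [6]
Visit 5, enqueue []
Visit 6, enqueue [3]
Visit 3, enqueue [0, 1]
Visit 0, enqueue []
Visit 1, enqueue []

BFS order: [2, 4, 5, 6, 3, 0, 1]


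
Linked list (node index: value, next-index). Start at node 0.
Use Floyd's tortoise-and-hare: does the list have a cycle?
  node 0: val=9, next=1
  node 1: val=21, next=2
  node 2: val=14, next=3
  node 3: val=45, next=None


Floyd's tortoise (slow, +1) and hare (fast, +2):
  init: slow=0, fast=0
  step 1: slow=1, fast=2
  step 2: fast 2->3->None, no cycle

Cycle: no


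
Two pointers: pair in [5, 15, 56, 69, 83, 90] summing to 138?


lo=0(5)+hi=5(90)=95
lo=1(15)+hi=5(90)=105
lo=2(56)+hi=5(90)=146
lo=2(56)+hi=4(83)=139
lo=2(56)+hi=3(69)=125

No pair found


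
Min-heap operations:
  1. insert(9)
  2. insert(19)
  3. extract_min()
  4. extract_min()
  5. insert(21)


insert(9) -> [9]
insert(19) -> [9, 19]
extract_min()->9, [19]
extract_min()->19, []
insert(21) -> [21]

Final heap: [21]


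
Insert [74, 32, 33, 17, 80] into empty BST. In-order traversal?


Insert 74: root
Insert 32: L from 74
Insert 33: L from 74 -> R from 32
Insert 17: L from 74 -> L from 32
Insert 80: R from 74

In-order: [17, 32, 33, 74, 80]


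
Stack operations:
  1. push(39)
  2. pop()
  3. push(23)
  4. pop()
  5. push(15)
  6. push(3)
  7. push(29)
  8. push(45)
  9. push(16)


push(39) -> [39]
pop()->39, []
push(23) -> [23]
pop()->23, []
push(15) -> [15]
push(3) -> [15, 3]
push(29) -> [15, 3, 29]
push(45) -> [15, 3, 29, 45]
push(16) -> [15, 3, 29, 45, 16]

Final stack: [15, 3, 29, 45, 16]


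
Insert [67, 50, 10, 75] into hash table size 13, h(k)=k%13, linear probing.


Insert 67: h=2 -> slot 2
Insert 50: h=11 -> slot 11
Insert 10: h=10 -> slot 10
Insert 75: h=10, 2 probes -> slot 12

Table: [None, None, 67, None, None, None, None, None, None, None, 10, 50, 75]


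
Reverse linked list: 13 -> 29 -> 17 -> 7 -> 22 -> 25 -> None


Step 1: curr=13, set curr.next=prev(None) | reversed so far: 13
Step 2: curr=29, set curr.next=prev(13) | reversed so far: 29 -> 13
Step 3: curr=17, set curr.next=prev(29) | reversed so far: 17 -> 29 -> 13
Step 4: curr=7, set curr.next=prev(17) | reversed so far: 7 -> 17 -> 29 -> 13
Step 5: curr=22, set curr.next=prev(7) | reversed so far: 22 -> 7 -> 17 -> 29 -> 13
Step 6: curr=25, set curr.next=prev(22) | reversed so far: 25 -> 22 -> 7 -> 17 -> 29 -> 13

25 -> 22 -> 7 -> 17 -> 29 -> 13 -> None


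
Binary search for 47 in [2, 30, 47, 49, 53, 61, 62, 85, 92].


Step 1: lo=0, hi=8, mid=4, val=53
Step 2: lo=0, hi=3, mid=1, val=30
Step 3: lo=2, hi=3, mid=2, val=47

Found at index 2


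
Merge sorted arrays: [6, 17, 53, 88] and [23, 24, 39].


Take 6 from A
Take 17 from A
Take 23 from B
Take 24 from B
Take 39 from B

Merged: [6, 17, 23, 24, 39, 53, 88]


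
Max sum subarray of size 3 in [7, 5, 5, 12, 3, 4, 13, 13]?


[0:3]: 17
[1:4]: 22
[2:5]: 20
[3:6]: 19
[4:7]: 20
[5:8]: 30

Max: 30 at [5:8]


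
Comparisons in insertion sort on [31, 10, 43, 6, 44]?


Algorithm: insertion sort
Input: [31, 10, 43, 6, 44]
Sorted: [6, 10, 31, 43, 44]

6


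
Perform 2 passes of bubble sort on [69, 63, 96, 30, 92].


Initial: [69, 63, 96, 30, 92]
Pass 1: [63, 69, 30, 92, 96] (3 swaps)
Pass 2: [63, 30, 69, 92, 96] (1 swaps)

After 2 passes: [63, 30, 69, 92, 96]


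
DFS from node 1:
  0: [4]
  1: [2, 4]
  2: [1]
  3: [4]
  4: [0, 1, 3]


Visit 1, push [4, 2]
Visit 2, push []
Visit 4, push [3, 0]
Visit 0, push []
Visit 3, push []

DFS order: [1, 2, 4, 0, 3]


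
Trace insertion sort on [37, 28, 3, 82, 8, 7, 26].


Initial: [37, 28, 3, 82, 8, 7, 26]
Insert 28: [28, 37, 3, 82, 8, 7, 26]
Insert 3: [3, 28, 37, 82, 8, 7, 26]
Insert 82: [3, 28, 37, 82, 8, 7, 26]
Insert 8: [3, 8, 28, 37, 82, 7, 26]
Insert 7: [3, 7, 8, 28, 37, 82, 26]
Insert 26: [3, 7, 8, 26, 28, 37, 82]

Sorted: [3, 7, 8, 26, 28, 37, 82]


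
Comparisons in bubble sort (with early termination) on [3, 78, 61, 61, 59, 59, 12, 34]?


Algorithm: bubble sort (with early termination)
Input: [3, 78, 61, 61, 59, 59, 12, 34]
Sorted: [3, 12, 34, 59, 59, 61, 61, 78]

27


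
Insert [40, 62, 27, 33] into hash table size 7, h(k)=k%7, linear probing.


Insert 40: h=5 -> slot 5
Insert 62: h=6 -> slot 6
Insert 27: h=6, 1 probes -> slot 0
Insert 33: h=5, 3 probes -> slot 1

Table: [27, 33, None, None, None, 40, 62]


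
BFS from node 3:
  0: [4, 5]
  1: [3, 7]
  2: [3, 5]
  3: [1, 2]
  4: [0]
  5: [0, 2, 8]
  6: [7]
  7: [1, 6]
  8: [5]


Visit 3, enqueue [1, 2]
Visit 1, enqueue [7]
Visit 2, enqueue [5]
Visit 7, enqueue [6]
Visit 5, enqueue [0, 8]
Visit 6, enqueue []
Visit 0, enqueue [4]
Visit 8, enqueue []
Visit 4, enqueue []

BFS order: [3, 1, 2, 7, 5, 6, 0, 8, 4]


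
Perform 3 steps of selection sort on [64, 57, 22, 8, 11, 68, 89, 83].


Initial: [64, 57, 22, 8, 11, 68, 89, 83]
Step 1: min=8 at 3
  Swap: [8, 57, 22, 64, 11, 68, 89, 83]
Step 2: min=11 at 4
  Swap: [8, 11, 22, 64, 57, 68, 89, 83]
Step 3: min=22 at 2
  Swap: [8, 11, 22, 64, 57, 68, 89, 83]

After 3 steps: [8, 11, 22, 64, 57, 68, 89, 83]


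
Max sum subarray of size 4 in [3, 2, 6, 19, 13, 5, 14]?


[0:4]: 30
[1:5]: 40
[2:6]: 43
[3:7]: 51

Max: 51 at [3:7]


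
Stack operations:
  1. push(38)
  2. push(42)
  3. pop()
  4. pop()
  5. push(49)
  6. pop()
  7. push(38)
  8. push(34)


push(38) -> [38]
push(42) -> [38, 42]
pop()->42, [38]
pop()->38, []
push(49) -> [49]
pop()->49, []
push(38) -> [38]
push(34) -> [38, 34]

Final stack: [38, 34]


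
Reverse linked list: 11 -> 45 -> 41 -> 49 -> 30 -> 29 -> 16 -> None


Step 1: curr=11, set curr.next=prev(None) | reversed so far: 11
Step 2: curr=45, set curr.next=prev(11) | reversed so far: 45 -> 11
Step 3: curr=41, set curr.next=prev(45) | reversed so far: 41 -> 45 -> 11
Step 4: curr=49, set curr.next=prev(41) | reversed so far: 49 -> 41 -> 45 -> 11
Step 5: curr=30, set curr.next=prev(49) | reversed so far: 30 -> 49 -> 41 -> 45 -> 11
Step 6: curr=29, set curr.next=prev(30) | reversed so far: 29 -> 30 -> 49 -> 41 -> 45 -> 11
Step 7: curr=16, set curr.next=prev(29) | reversed so far: 16 -> 29 -> 30 -> 49 -> 41 -> 45 -> 11

16 -> 29 -> 30 -> 49 -> 41 -> 45 -> 11 -> None


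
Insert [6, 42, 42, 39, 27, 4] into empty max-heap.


Insert 6: [6]
Insert 42: [42, 6]
Insert 42: [42, 6, 42]
Insert 39: [42, 39, 42, 6]
Insert 27: [42, 39, 42, 6, 27]
Insert 4: [42, 39, 42, 6, 27, 4]

Final heap: [42, 39, 42, 6, 27, 4]


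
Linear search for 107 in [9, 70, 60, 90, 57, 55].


i=0: 9!=107
i=1: 70!=107
i=2: 60!=107
i=3: 90!=107
i=4: 57!=107
i=5: 55!=107

Not found, 6 comps


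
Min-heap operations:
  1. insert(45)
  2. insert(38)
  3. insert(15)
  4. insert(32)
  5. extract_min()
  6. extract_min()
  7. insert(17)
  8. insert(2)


insert(45) -> [45]
insert(38) -> [38, 45]
insert(15) -> [15, 45, 38]
insert(32) -> [15, 32, 38, 45]
extract_min()->15, [32, 45, 38]
extract_min()->32, [38, 45]
insert(17) -> [17, 45, 38]
insert(2) -> [2, 17, 38, 45]

Final heap: [2, 17, 38, 45]


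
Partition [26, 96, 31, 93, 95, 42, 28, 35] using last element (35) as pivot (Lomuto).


Pivot: 35
  26 <= 35: advance i (no swap)
  31 <= 35: swap -> [26, 31, 96, 93, 95, 42, 28, 35]
  28 <= 35: swap -> [26, 31, 28, 93, 95, 42, 96, 35]
Place pivot at 3: [26, 31, 28, 35, 95, 42, 96, 93]

Partitioned: [26, 31, 28, 35, 95, 42, 96, 93]


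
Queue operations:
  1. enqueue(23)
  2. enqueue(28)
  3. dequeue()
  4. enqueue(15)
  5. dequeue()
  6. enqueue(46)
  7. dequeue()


enqueue(23) -> [23]
enqueue(28) -> [23, 28]
dequeue()->23, [28]
enqueue(15) -> [28, 15]
dequeue()->28, [15]
enqueue(46) -> [15, 46]
dequeue()->15, [46]

Final queue: [46]


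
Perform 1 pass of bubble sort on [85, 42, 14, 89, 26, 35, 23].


Initial: [85, 42, 14, 89, 26, 35, 23]
Pass 1: [42, 14, 85, 26, 35, 23, 89] (5 swaps)

After 1 pass: [42, 14, 85, 26, 35, 23, 89]


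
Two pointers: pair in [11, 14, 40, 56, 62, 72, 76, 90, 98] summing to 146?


lo=0(11)+hi=8(98)=109
lo=1(14)+hi=8(98)=112
lo=2(40)+hi=8(98)=138
lo=3(56)+hi=8(98)=154
lo=3(56)+hi=7(90)=146

Yes: 56+90=146


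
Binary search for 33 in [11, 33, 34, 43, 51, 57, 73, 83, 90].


Step 1: lo=0, hi=8, mid=4, val=51
Step 2: lo=0, hi=3, mid=1, val=33

Found at index 1


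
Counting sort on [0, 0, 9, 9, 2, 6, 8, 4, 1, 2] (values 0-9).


Input: [0, 0, 9, 9, 2, 6, 8, 4, 1, 2]
Counts: [2, 1, 2, 0, 1, 0, 1, 0, 1, 2]

Sorted: [0, 0, 1, 2, 2, 4, 6, 8, 9, 9]


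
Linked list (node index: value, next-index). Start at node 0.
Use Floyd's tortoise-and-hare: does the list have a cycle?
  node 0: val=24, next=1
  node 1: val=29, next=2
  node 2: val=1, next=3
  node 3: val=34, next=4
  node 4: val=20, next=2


Floyd's tortoise (slow, +1) and hare (fast, +2):
  init: slow=0, fast=0
  step 1: slow=1, fast=2
  step 2: slow=2, fast=4
  step 3: slow=3, fast=3
  slow == fast at node 3: cycle detected

Cycle: yes


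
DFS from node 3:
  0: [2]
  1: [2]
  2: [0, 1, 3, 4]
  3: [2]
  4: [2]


Visit 3, push [2]
Visit 2, push [4, 1, 0]
Visit 0, push []
Visit 1, push []
Visit 4, push []

DFS order: [3, 2, 0, 1, 4]


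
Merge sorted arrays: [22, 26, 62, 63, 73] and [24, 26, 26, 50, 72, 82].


Take 22 from A
Take 24 from B
Take 26 from A
Take 26 from B
Take 26 from B
Take 50 from B
Take 62 from A
Take 63 from A
Take 72 from B
Take 73 from A

Merged: [22, 24, 26, 26, 26, 50, 62, 63, 72, 73, 82]


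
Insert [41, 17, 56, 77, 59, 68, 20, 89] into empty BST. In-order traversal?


Insert 41: root
Insert 17: L from 41
Insert 56: R from 41
Insert 77: R from 41 -> R from 56
Insert 59: R from 41 -> R from 56 -> L from 77
Insert 68: R from 41 -> R from 56 -> L from 77 -> R from 59
Insert 20: L from 41 -> R from 17
Insert 89: R from 41 -> R from 56 -> R from 77

In-order: [17, 20, 41, 56, 59, 68, 77, 89]


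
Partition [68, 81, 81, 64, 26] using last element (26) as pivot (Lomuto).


Pivot: 26
Place pivot at 0: [26, 81, 81, 64, 68]

Partitioned: [26, 81, 81, 64, 68]


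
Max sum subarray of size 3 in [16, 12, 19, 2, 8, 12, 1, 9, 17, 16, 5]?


[0:3]: 47
[1:4]: 33
[2:5]: 29
[3:6]: 22
[4:7]: 21
[5:8]: 22
[6:9]: 27
[7:10]: 42
[8:11]: 38

Max: 47 at [0:3]


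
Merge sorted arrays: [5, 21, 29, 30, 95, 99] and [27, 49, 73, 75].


Take 5 from A
Take 21 from A
Take 27 from B
Take 29 from A
Take 30 from A
Take 49 from B
Take 73 from B
Take 75 from B

Merged: [5, 21, 27, 29, 30, 49, 73, 75, 95, 99]


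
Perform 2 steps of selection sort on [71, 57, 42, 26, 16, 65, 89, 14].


Initial: [71, 57, 42, 26, 16, 65, 89, 14]
Step 1: min=14 at 7
  Swap: [14, 57, 42, 26, 16, 65, 89, 71]
Step 2: min=16 at 4
  Swap: [14, 16, 42, 26, 57, 65, 89, 71]

After 2 steps: [14, 16, 42, 26, 57, 65, 89, 71]


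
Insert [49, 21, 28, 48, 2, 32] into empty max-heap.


Insert 49: [49]
Insert 21: [49, 21]
Insert 28: [49, 21, 28]
Insert 48: [49, 48, 28, 21]
Insert 2: [49, 48, 28, 21, 2]
Insert 32: [49, 48, 32, 21, 2, 28]

Final heap: [49, 48, 32, 21, 2, 28]


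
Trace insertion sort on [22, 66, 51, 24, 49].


Initial: [22, 66, 51, 24, 49]
Insert 66: [22, 66, 51, 24, 49]
Insert 51: [22, 51, 66, 24, 49]
Insert 24: [22, 24, 51, 66, 49]
Insert 49: [22, 24, 49, 51, 66]

Sorted: [22, 24, 49, 51, 66]


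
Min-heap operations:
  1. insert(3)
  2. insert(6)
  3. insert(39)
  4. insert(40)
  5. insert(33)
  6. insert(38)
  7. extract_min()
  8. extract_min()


insert(3) -> [3]
insert(6) -> [3, 6]
insert(39) -> [3, 6, 39]
insert(40) -> [3, 6, 39, 40]
insert(33) -> [3, 6, 39, 40, 33]
insert(38) -> [3, 6, 38, 40, 33, 39]
extract_min()->3, [6, 33, 38, 40, 39]
extract_min()->6, [33, 39, 38, 40]

Final heap: [33, 39, 38, 40]


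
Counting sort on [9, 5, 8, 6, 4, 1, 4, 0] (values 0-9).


Input: [9, 5, 8, 6, 4, 1, 4, 0]
Counts: [1, 1, 0, 0, 2, 1, 1, 0, 1, 1]

Sorted: [0, 1, 4, 4, 5, 6, 8, 9]


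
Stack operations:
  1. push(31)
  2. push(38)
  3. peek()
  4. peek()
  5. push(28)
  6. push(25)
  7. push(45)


push(31) -> [31]
push(38) -> [31, 38]
peek()->38
peek()->38
push(28) -> [31, 38, 28]
push(25) -> [31, 38, 28, 25]
push(45) -> [31, 38, 28, 25, 45]

Final stack: [31, 38, 28, 25, 45]


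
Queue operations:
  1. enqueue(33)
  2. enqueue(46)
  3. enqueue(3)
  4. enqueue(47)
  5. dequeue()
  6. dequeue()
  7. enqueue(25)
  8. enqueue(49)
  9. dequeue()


enqueue(33) -> [33]
enqueue(46) -> [33, 46]
enqueue(3) -> [33, 46, 3]
enqueue(47) -> [33, 46, 3, 47]
dequeue()->33, [46, 3, 47]
dequeue()->46, [3, 47]
enqueue(25) -> [3, 47, 25]
enqueue(49) -> [3, 47, 25, 49]
dequeue()->3, [47, 25, 49]

Final queue: [47, 25, 49]


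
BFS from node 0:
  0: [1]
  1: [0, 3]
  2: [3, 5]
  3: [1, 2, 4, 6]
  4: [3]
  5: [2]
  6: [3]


Visit 0, enqueue [1]
Visit 1, enqueue [3]
Visit 3, enqueue [2, 4, 6]
Visit 2, enqueue [5]
Visit 4, enqueue []
Visit 6, enqueue []
Visit 5, enqueue []

BFS order: [0, 1, 3, 2, 4, 6, 5]


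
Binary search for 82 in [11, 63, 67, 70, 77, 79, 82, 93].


Step 1: lo=0, hi=7, mid=3, val=70
Step 2: lo=4, hi=7, mid=5, val=79
Step 3: lo=6, hi=7, mid=6, val=82

Found at index 6


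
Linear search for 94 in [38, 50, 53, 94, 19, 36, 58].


i=0: 38!=94
i=1: 50!=94
i=2: 53!=94
i=3: 94==94 found!

Found at 3, 4 comps


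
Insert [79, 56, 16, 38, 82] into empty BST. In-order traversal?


Insert 79: root
Insert 56: L from 79
Insert 16: L from 79 -> L from 56
Insert 38: L from 79 -> L from 56 -> R from 16
Insert 82: R from 79

In-order: [16, 38, 56, 79, 82]


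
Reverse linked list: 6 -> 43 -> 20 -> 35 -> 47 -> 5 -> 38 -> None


Step 1: curr=6, set curr.next=prev(None) | reversed so far: 6
Step 2: curr=43, set curr.next=prev(6) | reversed so far: 43 -> 6
Step 3: curr=20, set curr.next=prev(43) | reversed so far: 20 -> 43 -> 6
Step 4: curr=35, set curr.next=prev(20) | reversed so far: 35 -> 20 -> 43 -> 6
Step 5: curr=47, set curr.next=prev(35) | reversed so far: 47 -> 35 -> 20 -> 43 -> 6
Step 6: curr=5, set curr.next=prev(47) | reversed so far: 5 -> 47 -> 35 -> 20 -> 43 -> 6
Step 7: curr=38, set curr.next=prev(5) | reversed so far: 38 -> 5 -> 47 -> 35 -> 20 -> 43 -> 6

38 -> 5 -> 47 -> 35 -> 20 -> 43 -> 6 -> None


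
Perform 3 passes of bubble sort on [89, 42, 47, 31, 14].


Initial: [89, 42, 47, 31, 14]
Pass 1: [42, 47, 31, 14, 89] (4 swaps)
Pass 2: [42, 31, 14, 47, 89] (2 swaps)
Pass 3: [31, 14, 42, 47, 89] (2 swaps)

After 3 passes: [31, 14, 42, 47, 89]


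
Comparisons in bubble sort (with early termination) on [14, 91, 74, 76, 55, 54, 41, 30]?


Algorithm: bubble sort (with early termination)
Input: [14, 91, 74, 76, 55, 54, 41, 30]
Sorted: [14, 30, 41, 54, 55, 74, 76, 91]

28


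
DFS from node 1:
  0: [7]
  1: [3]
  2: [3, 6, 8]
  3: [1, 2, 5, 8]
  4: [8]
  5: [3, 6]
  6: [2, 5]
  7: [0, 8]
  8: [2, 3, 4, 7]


Visit 1, push [3]
Visit 3, push [8, 5, 2]
Visit 2, push [8, 6]
Visit 6, push [5]
Visit 5, push []
Visit 8, push [7, 4]
Visit 4, push []
Visit 7, push [0]
Visit 0, push []

DFS order: [1, 3, 2, 6, 5, 8, 4, 7, 0]


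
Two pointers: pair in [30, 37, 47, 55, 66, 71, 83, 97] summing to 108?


lo=0(30)+hi=7(97)=127
lo=0(30)+hi=6(83)=113
lo=0(30)+hi=5(71)=101
lo=1(37)+hi=5(71)=108

Yes: 37+71=108


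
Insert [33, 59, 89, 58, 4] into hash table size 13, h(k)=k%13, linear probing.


Insert 33: h=7 -> slot 7
Insert 59: h=7, 1 probes -> slot 8
Insert 89: h=11 -> slot 11
Insert 58: h=6 -> slot 6
Insert 4: h=4 -> slot 4

Table: [None, None, None, None, 4, None, 58, 33, 59, None, None, 89, None]


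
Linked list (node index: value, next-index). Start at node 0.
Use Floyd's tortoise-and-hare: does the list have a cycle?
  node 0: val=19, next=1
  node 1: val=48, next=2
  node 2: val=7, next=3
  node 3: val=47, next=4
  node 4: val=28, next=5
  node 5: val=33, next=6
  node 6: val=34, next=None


Floyd's tortoise (slow, +1) and hare (fast, +2):
  init: slow=0, fast=0
  step 1: slow=1, fast=2
  step 2: slow=2, fast=4
  step 3: slow=3, fast=6
  step 4: fast -> None, no cycle

Cycle: no


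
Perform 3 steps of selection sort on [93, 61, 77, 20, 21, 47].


Initial: [93, 61, 77, 20, 21, 47]
Step 1: min=20 at 3
  Swap: [20, 61, 77, 93, 21, 47]
Step 2: min=21 at 4
  Swap: [20, 21, 77, 93, 61, 47]
Step 3: min=47 at 5
  Swap: [20, 21, 47, 93, 61, 77]

After 3 steps: [20, 21, 47, 93, 61, 77]


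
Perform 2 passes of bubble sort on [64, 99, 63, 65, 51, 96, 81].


Initial: [64, 99, 63, 65, 51, 96, 81]
Pass 1: [64, 63, 65, 51, 96, 81, 99] (5 swaps)
Pass 2: [63, 64, 51, 65, 81, 96, 99] (3 swaps)

After 2 passes: [63, 64, 51, 65, 81, 96, 99]


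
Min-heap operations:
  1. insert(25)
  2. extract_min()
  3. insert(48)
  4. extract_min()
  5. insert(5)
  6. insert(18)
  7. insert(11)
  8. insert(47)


insert(25) -> [25]
extract_min()->25, []
insert(48) -> [48]
extract_min()->48, []
insert(5) -> [5]
insert(18) -> [5, 18]
insert(11) -> [5, 18, 11]
insert(47) -> [5, 18, 11, 47]

Final heap: [5, 18, 11, 47]


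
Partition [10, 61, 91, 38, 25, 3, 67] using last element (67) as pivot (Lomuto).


Pivot: 67
  10 <= 67: advance i (no swap)
  61 <= 67: advance i (no swap)
  38 <= 67: swap -> [10, 61, 38, 91, 25, 3, 67]
  25 <= 67: swap -> [10, 61, 38, 25, 91, 3, 67]
  3 <= 67: swap -> [10, 61, 38, 25, 3, 91, 67]
Place pivot at 5: [10, 61, 38, 25, 3, 67, 91]

Partitioned: [10, 61, 38, 25, 3, 67, 91]
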